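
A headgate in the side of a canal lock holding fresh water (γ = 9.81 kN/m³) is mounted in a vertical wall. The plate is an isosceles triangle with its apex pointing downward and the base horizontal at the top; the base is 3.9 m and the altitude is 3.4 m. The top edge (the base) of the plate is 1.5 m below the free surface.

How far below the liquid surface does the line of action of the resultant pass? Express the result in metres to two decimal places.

γ = 9.81 kN/m³.
With the apex down, the centroid sits h/3 = 3.4/3 = 1.13333 m below the base (the top edge), so the centroid depth is h_c = 1.5 + 1.13333 = 2.63333 m.
A = ½ × 3.9 × 3.4 = 6.63 m².
Resultant F = γ·h_c·A = 9.81 × 2.63333 × 6.63 = 171.273 kN.
I_c = b·h³/36 = 3.9 × 3.4³/36 = 4.25793 m⁴.
Centre of pressure: y_p = y_c + I_c/(y_c·A) = 2.63333 + 4.25793/(2.63333 × 6.63) = 2.63333 + 0.243882 = 2.87721 m along the plane.

h_p = 2.88 m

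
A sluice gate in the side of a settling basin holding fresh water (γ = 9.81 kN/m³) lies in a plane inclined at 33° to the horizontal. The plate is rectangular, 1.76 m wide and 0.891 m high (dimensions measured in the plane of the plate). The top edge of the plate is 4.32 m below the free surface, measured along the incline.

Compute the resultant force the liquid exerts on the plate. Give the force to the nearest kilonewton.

γ = 9.81 kN/m³.
Let θ = 33° be the plate's angle to the horizontal; measure y along the incline from where the plane meets the free surface. Vertical depth h = y·sinθ with sinθ = 0.544639.
The centroid lies 0.891/2 = 0.4455 m below the top edge, so y_c = 4.32 + 0.4455 = 4.7655 m and h_c = 4.7655 × 0.544639 = 2.59548 m.
A = 1.76 × 0.891 = 1.56816 m².
Resultant F = γ·h_c·A = 9.81 × 2.59548 × 1.56816 = 39.928 kN.

F ≈ 40 kN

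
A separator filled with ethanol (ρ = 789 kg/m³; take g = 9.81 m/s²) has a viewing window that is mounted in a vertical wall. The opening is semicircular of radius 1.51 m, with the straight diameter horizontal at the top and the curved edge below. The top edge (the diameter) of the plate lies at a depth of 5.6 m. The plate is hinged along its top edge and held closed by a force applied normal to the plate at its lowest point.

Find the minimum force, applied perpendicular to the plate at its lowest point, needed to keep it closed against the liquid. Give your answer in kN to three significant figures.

P ≈ 76.4 kN

γ = ρg = 789 × 9.81 / 1000 = 7.74009 kN/m³.
The centroid of a semicircle lies 4r/(3π) = 0.640864 m from the diameter, here below the top edge, so the centroid depth is h_c = 5.6 + 0.640864 = 6.24086 m.
A = πr²/2 = π × 1.51²/2 = 3.58157 m².
Resultant F = γ·h_c·A = 7.74009 × 6.24086 × 3.58157 = 173.007 kN.
I_c = (π/8 − 8/(9π))·r⁴ = 0.109757 × 1.51⁴ = 0.570611 m⁴.
Centre of pressure: y_p = y_c + I_c/(y_c·A) = 6.24086 + 0.570611/(6.24086 × 3.58157) = 6.24086 + 0.0255283 = 6.26639 m along the plane.
The resultant acts 0.640864 + 0.0255283 = 0.666392 m (along the plate) below the hinge at the top edge, so the moment about the hinge is M = F × 0.666392 = 173.007 × 0.666392 = 115.29 kN·m.
A normal force at the bottom, 1.51 m from the hinge, must supply this moment: P = 115.29/1.51 = 76.351 kN.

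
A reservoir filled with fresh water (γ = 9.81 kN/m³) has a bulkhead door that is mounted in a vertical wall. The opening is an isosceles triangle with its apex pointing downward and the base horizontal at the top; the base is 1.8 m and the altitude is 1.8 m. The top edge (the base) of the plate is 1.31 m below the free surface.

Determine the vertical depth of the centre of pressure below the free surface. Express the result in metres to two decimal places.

h_p = 2.00 m

γ = 9.81 kN/m³.
With the apex down, the centroid sits h/3 = 1.8/3 = 0.6 m below the base (the top edge), so the centroid depth is h_c = 1.31 + 0.6 = 1.91 m.
A = ½ × 1.8 × 1.8 = 1.62 m².
Resultant F = γ·h_c·A = 9.81 × 1.91 × 1.62 = 30.3541 kN.
I_c = b·h³/36 = 1.8 × 1.8³/36 = 0.2916 m⁴.
Centre of pressure: y_p = y_c + I_c/(y_c·A) = 1.91 + 0.2916/(1.91 × 1.62) = 1.91 + 0.0942408 = 2.00424 m along the plane.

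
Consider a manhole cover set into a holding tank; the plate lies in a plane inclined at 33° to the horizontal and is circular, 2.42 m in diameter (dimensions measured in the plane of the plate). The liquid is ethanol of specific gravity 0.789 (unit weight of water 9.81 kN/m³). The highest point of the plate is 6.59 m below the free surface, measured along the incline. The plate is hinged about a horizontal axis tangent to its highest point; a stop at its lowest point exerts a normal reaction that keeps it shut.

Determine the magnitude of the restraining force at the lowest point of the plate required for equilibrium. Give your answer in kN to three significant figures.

P ≈ 78.6 kN

γ = 0.789 × 9.81 = 7.74009 kN/m³.
Let θ = 33° be the plate's angle to the horizontal; measure y along the incline from where the plane meets the free surface. Vertical depth h = y·sinθ with sinθ = 0.544639.
The centroid is at the centre, 1.21 m below the top of the plate, so y_c = 6.59 + 1.21 = 7.8 m and h_c = 7.8 × 0.544639 = 4.24818 m.
A = π(1.21)² = 4.59961 m².
Resultant F = γ·h_c·A = 7.74009 × 4.24818 × 4.59961 = 151.241 kN.
I_c = πr⁴/4 = π × 1.21⁴/4 = 1.68357 m⁴.
Centre of pressure: y_p = y_c + I_c/(y_c·A) = 7.8 + 1.68357/(7.8 × 4.59961) = 7.8 + 0.0469262 = 7.84693 m along the plane.
The resultant acts 1.21 + 0.0469262 = 1.25693 m (along the plate) below the hinge at the top edge, so the moment about the hinge is M = F × 1.25693 = 151.241 × 1.25693 = 190.099 kN·m.
A normal force at the bottom, 2.42 m from the hinge, must supply this moment: P = 190.099/2.42 = 78.5533 kN.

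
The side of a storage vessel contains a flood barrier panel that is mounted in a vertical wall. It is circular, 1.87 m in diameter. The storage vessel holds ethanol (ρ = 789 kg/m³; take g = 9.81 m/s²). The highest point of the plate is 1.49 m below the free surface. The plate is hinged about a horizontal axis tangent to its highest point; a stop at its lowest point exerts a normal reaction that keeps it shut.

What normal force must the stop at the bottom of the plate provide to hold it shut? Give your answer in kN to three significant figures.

γ = ρg = 789 × 9.81 / 1000 = 7.74009 kN/m³.
The centroid is at the centre, 0.935 m below the top of the plate, so the centroid depth is h_c = 1.49 + 0.935 = 2.425 m.
A = π(0.935)² = 2.74646 m².
Resultant F = γ·h_c·A = 7.74009 × 2.425 × 2.74646 = 51.5503 kN.
I_c = πr⁴/4 = π × 0.935⁴/4 = 0.600256 m⁴.
Centre of pressure: y_p = y_c + I_c/(y_c·A) = 2.425 + 0.600256/(2.425 × 2.74646) = 2.425 + 0.0901263 = 2.51513 m along the plane.
The resultant acts 0.935 + 0.0901263 = 1.02513 m (along the plate) below the hinge at the top edge, so the moment about the hinge is M = F × 1.02513 = 51.5503 × 1.02513 = 52.8458 kN·m.
A normal force at the bottom, 1.87 m from the hinge, must supply this moment: P = 52.8458/1.87 = 28.2598 kN.

P ≈ 28.3 kN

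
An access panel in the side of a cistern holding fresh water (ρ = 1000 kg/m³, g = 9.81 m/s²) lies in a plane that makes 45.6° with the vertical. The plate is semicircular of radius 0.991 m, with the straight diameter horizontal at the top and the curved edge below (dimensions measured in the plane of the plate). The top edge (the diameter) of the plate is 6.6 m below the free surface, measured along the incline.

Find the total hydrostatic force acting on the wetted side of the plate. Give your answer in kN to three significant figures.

F ≈ 74.3 kN

γ = ρg = 1000 × 9.81 = 9810 N/m³ = 9.81 kN/m³.
The plate makes 45.6° with the vertical, i.e. θ = 90° − 45.6° = 44.4° to the horizontal. Measuring y along the incline from the free-surface line, vertical depth h = y·sinθ with sinθ = 0.699663.
The centroid of a semicircle lies 4r/(3π) = 0.420593 m from the diameter, here below the top edge, so y_c = 6.6 + 0.420593 = 7.02059 m and h_c = 7.02059 × 0.699663 = 4.91205 m.
A = πr²/2 = π × 0.991²/2 = 1.54265 m².
Resultant F = γ·h_c·A = 9.81 × 4.91205 × 1.54265 = 74.336 kN.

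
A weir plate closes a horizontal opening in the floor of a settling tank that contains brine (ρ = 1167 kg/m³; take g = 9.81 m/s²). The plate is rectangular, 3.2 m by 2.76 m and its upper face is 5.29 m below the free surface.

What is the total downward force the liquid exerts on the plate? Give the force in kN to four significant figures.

F ≈ 534.9 kN

γ = ρg = 1167 × 9.81 / 1000 = 11.44827 kN/m³.
The plate is horizontal, so pressure is uniform at p = γ·h = 11.44827 × 5.29 = 60.5613 kN/m².
A = 3.2 × 2.76 = 8.832 m².
F = p·A = 60.5613 × 8.832 = 534.877 kN.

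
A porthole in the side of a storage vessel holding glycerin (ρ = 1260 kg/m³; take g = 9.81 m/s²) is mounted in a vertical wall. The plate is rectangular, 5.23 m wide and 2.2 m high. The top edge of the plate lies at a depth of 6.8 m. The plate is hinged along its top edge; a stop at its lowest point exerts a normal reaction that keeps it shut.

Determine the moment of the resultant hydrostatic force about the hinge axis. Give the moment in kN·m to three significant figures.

M ≈ 1290 kN·m

γ = ρg = 1260 × 9.81 / 1000 = 12.3606 kN/m³.
The centroid lies 2.2/2 = 1.1 m below the top edge, so the centroid depth is h_c = 6.8 + 1.1 = 7.9 m.
A = 5.23 × 2.2 = 11.506 m².
Resultant F = γ·h_c·A = 12.3606 × 7.9 × 11.506 = 1123.55 kN.
I_c = b·h³/12 = 5.23 × 2.2³/12 = 4.64075 m⁴.
Centre of pressure: y_p = y_c + I_c/(y_c·A) = 7.9 + 4.64075/(7.9 × 11.506) = 7.9 + 0.0510548 = 7.95105 m along the plane.
The resultant acts 1.1 + 0.0510548 = 1.15105 m (along the plate) below the hinge at the top edge, so the moment about the hinge is M = F × 1.15105 = 1123.55 × 1.15105 = 1293.26 kN·m.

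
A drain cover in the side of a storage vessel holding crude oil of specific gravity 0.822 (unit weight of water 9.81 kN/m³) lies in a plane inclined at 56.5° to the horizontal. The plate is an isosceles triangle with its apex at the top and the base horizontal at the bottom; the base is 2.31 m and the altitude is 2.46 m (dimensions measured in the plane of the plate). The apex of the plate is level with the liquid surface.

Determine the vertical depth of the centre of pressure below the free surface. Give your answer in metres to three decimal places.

h_p = 1.539 m

γ = 0.822 × 9.81 = 8.06382 kN/m³.
Let θ = 56.5° be the plate's angle to the horizontal; measure y along the incline from where the plane meets the free surface. Vertical depth h = y·sinθ with sinθ = 0.833886.
With the apex up, the centroid sits 2h/3 = 2 × 2.46/3 = 1.64 m below the apex, so y_c = 1.64 m and h_c = 1.64 × 0.833886 = 1.36757 m.
A = ½ × 2.31 × 2.46 = 2.8413 m².
Resultant F = γ·h_c·A = 8.06382 × 1.36757 × 2.8413 = 31.3334 kN.
I_c = b·h³/36 = 2.31 × 2.46³/36 = 0.955245 m⁴.
Centre of pressure: y_p = y_c + I_c/(y_c·A) = 1.64 + 0.955245/(1.64 × 2.8413) = 1.64 + 0.205 = 1.845 m along the plane.
Vertically, h_p = y_p·sinθ = 1.845 × 0.833886 = 1.53852 m.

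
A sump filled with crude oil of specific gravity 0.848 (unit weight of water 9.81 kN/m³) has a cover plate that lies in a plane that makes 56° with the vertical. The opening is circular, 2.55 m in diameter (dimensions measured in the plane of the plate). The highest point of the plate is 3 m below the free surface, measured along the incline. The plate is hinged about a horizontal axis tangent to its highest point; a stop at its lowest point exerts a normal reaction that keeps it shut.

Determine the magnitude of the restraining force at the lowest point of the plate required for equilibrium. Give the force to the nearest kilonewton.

P ≈ 55 kN

γ = 0.848 × 9.81 = 8.31888 kN/m³.
The plate makes 56° with the vertical, i.e. θ = 90° − 56° = 34° to the horizontal. Measuring y along the incline from the free-surface line, vertical depth h = y·sinθ with sinθ = 0.559193.
The centroid is at the centre, 1.275 m below the top of the plate, so y_c = 3 + 1.275 = 4.275 m and h_c = 4.275 × 0.559193 = 2.39055 m.
A = π(1.275)² = 5.10705 m².
Resultant F = γ·h_c·A = 8.31888 × 2.39055 × 5.10705 = 101.562 kN.
I_c = πr⁴/4 = π × 1.275⁴/4 = 2.07554 m⁴.
Centre of pressure: y_p = y_c + I_c/(y_c·A) = 4.275 + 2.07554/(4.275 × 5.10705) = 4.275 + 0.0950659 = 4.37007 m along the plane.
The resultant acts 1.275 + 0.0950659 = 1.37007 m (along the plate) below the hinge at the top edge, so the moment about the hinge is M = F × 1.37007 = 101.562 × 1.37007 = 139.147 kN·m.
A normal force at the bottom, 2.55 m from the hinge, must supply this moment: P = 139.147/2.55 = 54.5675 kN.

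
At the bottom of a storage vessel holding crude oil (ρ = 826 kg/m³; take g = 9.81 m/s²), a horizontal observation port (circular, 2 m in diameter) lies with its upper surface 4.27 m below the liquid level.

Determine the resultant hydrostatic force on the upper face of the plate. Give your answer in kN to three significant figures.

F ≈ 109 kN

γ = ρg = 826 × 9.81 / 1000 = 8.10306 kN/m³.
The plate is horizontal, so pressure is uniform at p = γ·h = 8.10306 × 4.27 = 34.6001 kN/m².
A = π(1)² = 3.14159 m².
F = p·A = 34.6001 × 3.14159 = 108.699 kN.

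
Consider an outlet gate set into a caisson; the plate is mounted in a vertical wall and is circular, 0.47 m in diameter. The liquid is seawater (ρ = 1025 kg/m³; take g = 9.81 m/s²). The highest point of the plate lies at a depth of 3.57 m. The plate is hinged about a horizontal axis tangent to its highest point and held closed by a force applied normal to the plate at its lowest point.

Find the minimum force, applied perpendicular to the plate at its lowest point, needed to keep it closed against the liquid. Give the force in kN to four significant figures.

γ = ρg = 1025 × 9.81 / 1000 = 10.05525 kN/m³.
The centroid is at the centre, 0.235 m below the top of the plate, so the centroid depth is h_c = 3.57 + 0.235 = 3.805 m.
A = π(0.235)² = 0.173494 m².
Resultant F = γ·h_c·A = 10.05525 × 3.805 × 0.173494 = 6.63792 kN.
I_c = πr⁴/4 = π × 0.235⁴/4 = 0.00239531 m⁴.
Centre of pressure: y_p = y_c + I_c/(y_c·A) = 3.805 + 0.00239531/(3.805 × 0.173494) = 3.805 + 0.00362846 = 3.80863 m along the plane.
The resultant acts 0.235 + 0.00362846 = 0.238628 m (along the plate) below the hinge at the top edge, so the moment about the hinge is M = F × 0.238628 = 6.63792 × 0.238628 = 1.58399 kN·m.
A normal force at the bottom, 0.47 m from the hinge, must supply this moment: P = 1.58399/0.47 = 3.37019 kN.

P ≈ 3.370 kN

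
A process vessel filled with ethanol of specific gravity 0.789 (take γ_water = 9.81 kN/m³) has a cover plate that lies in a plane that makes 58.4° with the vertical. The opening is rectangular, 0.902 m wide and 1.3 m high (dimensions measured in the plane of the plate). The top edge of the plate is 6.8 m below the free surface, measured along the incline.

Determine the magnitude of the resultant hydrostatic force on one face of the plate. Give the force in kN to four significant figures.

γ = 0.789 × 9.81 = 7.74009 kN/m³.
The plate makes 58.4° with the vertical, i.e. θ = 90° − 58.4° = 31.6° to the horizontal. Measuring y along the incline from the free-surface line, vertical depth h = y·sinθ with sinθ = 0.523986.
The centroid lies 1.3/2 = 0.65 m below the top edge, so y_c = 6.8 + 0.65 = 7.45 m and h_c = 7.45 × 0.523986 = 3.9037 m.
A = 0.902 × 1.3 = 1.1726 m².
Resultant F = γ·h_c·A = 7.74009 × 3.9037 × 1.1726 = 35.4301 kN.

F ≈ 35.43 kN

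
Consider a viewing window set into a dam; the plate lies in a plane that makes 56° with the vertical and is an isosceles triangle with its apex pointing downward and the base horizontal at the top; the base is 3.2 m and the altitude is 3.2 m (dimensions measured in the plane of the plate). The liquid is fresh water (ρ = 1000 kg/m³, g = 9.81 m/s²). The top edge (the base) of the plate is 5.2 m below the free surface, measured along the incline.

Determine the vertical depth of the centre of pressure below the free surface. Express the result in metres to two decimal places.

h_p = 3.56 m

γ = ρg = 1000 × 9.81 = 9810 N/m³ = 9.81 kN/m³.
The plate makes 56° with the vertical, i.e. θ = 90° − 56° = 34° to the horizontal. Measuring y along the incline from the free-surface line, vertical depth h = y·sinθ with sinθ = 0.559193.
With the apex down, the centroid sits h/3 = 3.2/3 = 1.06667 m below the base (the top edge), so y_c = 5.2 + 1.06667 = 6.26667 m and h_c = 6.26667 × 0.559193 = 3.50428 m.
A = ½ × 3.2 × 3.2 = 5.12 m².
Resultant F = γ·h_c·A = 9.81 × 3.50428 × 5.12 = 176.01 kN.
I_c = b·h³/36 = 3.2 × 3.2³/36 = 2.91271 m⁴.
Centre of pressure: y_p = y_c + I_c/(y_c·A) = 6.26667 + 2.91271/(6.26667 × 5.12) = 6.26667 + 0.0907801 = 6.35745 m along the plane.
Vertically, h_p = y_p·sinθ = 6.35745 × 0.559193 = 3.55504 m.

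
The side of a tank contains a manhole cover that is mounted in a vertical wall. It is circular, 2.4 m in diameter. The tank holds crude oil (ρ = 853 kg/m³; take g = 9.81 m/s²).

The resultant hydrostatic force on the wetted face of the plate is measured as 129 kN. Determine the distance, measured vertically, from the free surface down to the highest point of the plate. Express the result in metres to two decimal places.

d_top ≈ 2.21 m

γ = ρg = 853 × 9.81 / 1000 = 8.36793 kN/m³.
A = π(1.2)² = 4.52389 m².
From F = γ·h_c·A, the centroid depth is h_c = 129/(8.36793 × 4.52389) = 3.40769 m.
The centroid is at the centre, 1.2 m below the top of the plate, so the highest point sits at h_top = 3.40769 − 1.2 = 2.20769 m below the surface.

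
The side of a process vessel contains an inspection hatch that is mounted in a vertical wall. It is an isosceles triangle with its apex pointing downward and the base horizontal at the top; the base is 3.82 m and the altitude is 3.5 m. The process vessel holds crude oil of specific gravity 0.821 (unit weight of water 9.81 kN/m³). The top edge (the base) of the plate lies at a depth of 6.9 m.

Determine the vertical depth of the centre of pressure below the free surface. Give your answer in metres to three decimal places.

γ = 0.821 × 9.81 = 8.05401 kN/m³.
With the apex down, the centroid sits h/3 = 3.5/3 = 1.16667 m below the base (the top edge), so the centroid depth is h_c = 6.9 + 1.16667 = 8.06667 m.
A = ½ × 3.82 × 3.5 = 6.685 m².
Resultant F = γ·h_c·A = 8.05401 × 8.06667 × 6.685 = 434.318 kN.
I_c = b·h³/36 = 3.82 × 3.5³/36 = 4.54951 m⁴.
Centre of pressure: y_p = y_c + I_c/(y_c·A) = 8.06667 + 4.54951/(8.06667 × 6.685) = 8.06667 + 0.0843663 = 8.15104 m along the plane.

h_p = 8.151 m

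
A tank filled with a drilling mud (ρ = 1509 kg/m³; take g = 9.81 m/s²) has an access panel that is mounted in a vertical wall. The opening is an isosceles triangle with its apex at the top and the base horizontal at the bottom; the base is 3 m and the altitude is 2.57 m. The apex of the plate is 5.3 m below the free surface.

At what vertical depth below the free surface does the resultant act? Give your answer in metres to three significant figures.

h_p = 7.07 m

γ = ρg = 1509 × 9.81 / 1000 = 14.80329 kN/m³.
With the apex up, the centroid sits 2h/3 = 2 × 2.57/3 = 1.71333 m below the apex, so the centroid depth is h_c = 5.3 + 1.71333 = 7.01333 m.
A = ½ × 3 × 2.57 = 3.855 m².
Resultant F = γ·h_c·A = 14.80329 × 7.01333 × 3.855 = 400.227 kN.
I_c = b·h³/36 = 3 × 2.57³/36 = 1.41455 m⁴.
Centre of pressure: y_p = y_c + I_c/(y_c·A) = 7.01333 + 1.41455/(7.01333 × 3.855) = 7.01333 + 0.0523202 = 7.06565 m along the plane.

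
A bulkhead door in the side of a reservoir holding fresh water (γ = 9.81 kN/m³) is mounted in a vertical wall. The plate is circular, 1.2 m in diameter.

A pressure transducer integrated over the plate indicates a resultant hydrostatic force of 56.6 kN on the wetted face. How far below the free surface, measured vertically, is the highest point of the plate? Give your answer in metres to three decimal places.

d_top ≈ 4.501 m

γ = 9.81 kN/m³.
A = π(0.6)² = 1.13097 m².
From F = γ·h_c·A, the centroid depth is h_c = 56.6/(9.81 × 1.13097) = 5.10148 m.
The centroid is at the centre, 0.6 m below the top of the plate, so the highest point sits at h_top = 5.10148 − 0.6 = 4.50148 m below the surface.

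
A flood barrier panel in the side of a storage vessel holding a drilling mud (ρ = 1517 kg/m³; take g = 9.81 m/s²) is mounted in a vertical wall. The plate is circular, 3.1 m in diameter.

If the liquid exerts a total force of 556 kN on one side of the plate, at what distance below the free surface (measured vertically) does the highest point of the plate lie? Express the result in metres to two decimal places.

d_top ≈ 3.40 m

γ = ρg = 1517 × 9.81 / 1000 = 14.88177 kN/m³.
A = π(1.55)² = 7.54768 m².
From F = γ·h_c·A, the centroid depth is h_c = 556/(14.88177 × 7.54768) = 4.95002 m.
The centroid is at the centre, 1.55 m below the top of the plate, so the highest point sits at h_top = 4.95002 − 1.55 = 3.40002 m below the surface.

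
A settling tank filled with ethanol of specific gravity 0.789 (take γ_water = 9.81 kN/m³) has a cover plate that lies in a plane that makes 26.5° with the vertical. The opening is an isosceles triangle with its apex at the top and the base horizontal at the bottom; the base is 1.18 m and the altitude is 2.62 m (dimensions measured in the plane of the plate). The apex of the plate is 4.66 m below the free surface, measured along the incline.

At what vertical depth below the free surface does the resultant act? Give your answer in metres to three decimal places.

γ = 0.789 × 9.81 = 7.74009 kN/m³.
The plate makes 26.5° with the vertical, i.e. θ = 90° − 26.5° = 63.5° to the horizontal. Measuring y along the incline from the free-surface line, vertical depth h = y·sinθ with sinθ = 0.894934.
With the apex up, the centroid sits 2h/3 = 2 × 2.62/3 = 1.74667 m below the apex, so y_c = 4.66 + 1.74667 = 6.40667 m and h_c = 6.40667 × 0.894934 = 5.73355 m.
A = ½ × 1.18 × 2.62 = 1.5458 m².
Resultant F = γ·h_c·A = 7.74009 × 5.73355 × 1.5458 = 68.5998 kN.
I_c = b·h³/36 = 1.18 × 2.62³/36 = 0.589499 m⁴.
Centre of pressure: y_p = y_c + I_c/(y_c·A) = 6.40667 + 0.589499/(6.40667 × 1.5458) = 6.40667 + 0.0595247 = 6.46619 m along the plane.
Vertically, h_p = y_p·sinθ = 6.46619 × 0.894934 = 5.78681 m.

h_p = 5.787 m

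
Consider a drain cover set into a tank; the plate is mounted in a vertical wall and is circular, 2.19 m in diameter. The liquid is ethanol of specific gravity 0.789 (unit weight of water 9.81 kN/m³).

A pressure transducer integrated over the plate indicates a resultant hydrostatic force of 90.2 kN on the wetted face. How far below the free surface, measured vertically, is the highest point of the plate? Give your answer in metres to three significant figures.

d_top ≈ 2.00 m

γ = 0.789 × 9.81 = 7.74009 kN/m³.
A = π(1.095)² = 3.76685 m².
From F = γ·h_c·A, the centroid depth is h_c = 90.2/(7.74009 × 3.76685) = 3.09373 m.
The centroid is at the centre, 1.095 m below the top of the plate, so the highest point sits at h_top = 3.09373 − 1.095 = 1.99873 m below the surface.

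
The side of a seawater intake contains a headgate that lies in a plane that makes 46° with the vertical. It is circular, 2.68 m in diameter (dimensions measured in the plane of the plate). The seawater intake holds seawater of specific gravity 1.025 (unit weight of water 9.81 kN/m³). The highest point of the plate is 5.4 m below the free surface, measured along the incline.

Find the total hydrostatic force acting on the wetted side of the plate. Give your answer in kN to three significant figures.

F ≈ 266 kN

γ = 1.025 × 9.81 = 10.05525 kN/m³.
The plate makes 46° with the vertical, i.e. θ = 90° − 46° = 44° to the horizontal. Measuring y along the incline from the free-surface line, vertical depth h = y·sinθ with sinθ = 0.694658.
The centroid is at the centre, 1.34 m below the top of the plate, so y_c = 5.4 + 1.34 = 6.74 m and h_c = 6.74 × 0.694658 = 4.68199 m.
A = π(1.34)² = 5.64104 m².
Resultant F = γ·h_c·A = 10.05525 × 4.68199 × 5.64104 = 265.572 kN.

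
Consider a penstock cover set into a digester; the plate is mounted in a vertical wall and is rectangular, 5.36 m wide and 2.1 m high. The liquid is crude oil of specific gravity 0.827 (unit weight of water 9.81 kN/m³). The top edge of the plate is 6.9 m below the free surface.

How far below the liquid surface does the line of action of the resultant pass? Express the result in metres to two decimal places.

h_p = 8.00 m

γ = 0.827 × 9.81 = 8.11287 kN/m³.
The centroid lies 2.1/2 = 1.05 m below the top edge, so the centroid depth is h_c = 6.9 + 1.05 = 7.95 m.
A = 5.36 × 2.1 = 11.256 m².
Resultant F = γ·h_c·A = 8.11287 × 7.95 × 11.256 = 725.982 kN.
I_c = b·h³/12 = 5.36 × 2.1³/12 = 4.13658 m⁴.
Centre of pressure: y_p = y_c + I_c/(y_c·A) = 7.95 + 4.13658/(7.95 × 11.256) = 7.95 + 0.0462264 = 7.99623 m along the plane.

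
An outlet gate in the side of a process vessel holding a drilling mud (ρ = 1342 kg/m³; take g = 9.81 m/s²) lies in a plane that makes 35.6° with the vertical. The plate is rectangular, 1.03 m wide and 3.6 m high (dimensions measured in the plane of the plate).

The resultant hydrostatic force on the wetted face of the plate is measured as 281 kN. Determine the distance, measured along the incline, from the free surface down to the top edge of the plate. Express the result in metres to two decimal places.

y_top ≈ 5.28 m

γ = ρg = 1342 × 9.81 / 1000 = 13.16502 kN/m³.
A = 1.03 × 3.6 = 3.708 m².
From F = γ·h_c·A, the centroid depth is h_c = 281/(13.16502 × 3.708) = 5.75632 m.
The plate makes 35.6° with the vertical, i.e. θ = 90° − 35.6° = 54.4° to the horizontal. Measuring y along the incline from the free-surface line, vertical depth h = y·sinθ with sinθ = 0.813101.
Along the incline, y_c = h_c/sinθ = 5.75632/0.813101 = 7.07946 m.
The centroid lies 3.6/2 = 1.8 m below the top edge, so the top edge sits at y_top = 7.07946 − 1.8 = 5.27946 m along the incline.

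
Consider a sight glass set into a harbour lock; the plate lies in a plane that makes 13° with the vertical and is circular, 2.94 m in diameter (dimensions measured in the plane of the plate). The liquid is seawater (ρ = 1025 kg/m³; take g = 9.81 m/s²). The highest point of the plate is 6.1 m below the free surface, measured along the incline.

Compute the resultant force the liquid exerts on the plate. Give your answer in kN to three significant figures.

γ = ρg = 1025 × 9.81 / 1000 = 10.05525 kN/m³.
The plate makes 13° with the vertical, i.e. θ = 90° − 13° = 77° to the horizontal. Measuring y along the incline from the free-surface line, vertical depth h = y·sinθ with sinθ = 0.974370.
The centroid is at the centre, 1.47 m below the top of the plate, so y_c = 6.1 + 1.47 = 7.57 m and h_c = 7.57 × 0.974370 = 7.37598 m.
A = π(1.47)² = 6.78867 m².
Resultant F = γ·h_c·A = 10.05525 × 7.37598 × 6.78867 = 503.497 kN.

F ≈ 503 kN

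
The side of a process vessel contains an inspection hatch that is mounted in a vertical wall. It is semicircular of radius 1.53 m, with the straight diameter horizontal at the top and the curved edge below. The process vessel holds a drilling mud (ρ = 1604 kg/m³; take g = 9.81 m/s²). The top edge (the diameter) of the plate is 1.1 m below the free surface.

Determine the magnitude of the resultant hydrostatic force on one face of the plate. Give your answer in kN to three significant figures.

γ = ρg = 1604 × 9.81 / 1000 = 15.73524 kN/m³.
The centroid of a semicircle lies 4r/(3π) = 0.649352 m from the diameter, here below the top edge, so the centroid depth is h_c = 1.1 + 0.649352 = 1.74935 m.
A = πr²/2 = π × 1.53²/2 = 3.67708 m².
Resultant F = γ·h_c·A = 15.73524 × 1.74935 × 3.67708 = 101.217 kN.

F ≈ 101 kN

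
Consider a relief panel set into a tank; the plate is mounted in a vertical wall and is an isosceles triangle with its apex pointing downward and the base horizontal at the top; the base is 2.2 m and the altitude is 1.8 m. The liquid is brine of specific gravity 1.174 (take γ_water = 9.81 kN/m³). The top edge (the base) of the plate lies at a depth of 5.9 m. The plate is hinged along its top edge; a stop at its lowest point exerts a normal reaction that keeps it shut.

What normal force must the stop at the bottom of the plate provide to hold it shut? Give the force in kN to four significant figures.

P ≈ 51.69 kN

γ = 1.174 × 9.81 = 11.51694 kN/m³.
With the apex down, the centroid sits h/3 = 1.8/3 = 0.6 m below the base (the top edge), so the centroid depth is h_c = 5.9 + 0.6 = 6.5 m.
A = ½ × 2.2 × 1.8 = 1.98 m².
Resultant F = γ·h_c·A = 11.51694 × 6.5 × 1.98 = 148.223 kN.
I_c = b·h³/36 = 2.2 × 1.8³/36 = 0.3564 m⁴.
Centre of pressure: y_p = y_c + I_c/(y_c·A) = 6.5 + 0.3564/(6.5 × 1.98) = 6.5 + 0.0276923 = 6.52769 m along the plane.
The resultant acts 0.6 + 0.0276923 = 0.627692 m (along the plate) below the hinge at the top edge, so the moment about the hinge is M = F × 0.627692 = 148.223 × 0.627692 = 93.0384 kN·m.
A normal force at the bottom, 1.8 m from the hinge, must supply this moment: P = 93.0384/1.8 = 51.688 kN.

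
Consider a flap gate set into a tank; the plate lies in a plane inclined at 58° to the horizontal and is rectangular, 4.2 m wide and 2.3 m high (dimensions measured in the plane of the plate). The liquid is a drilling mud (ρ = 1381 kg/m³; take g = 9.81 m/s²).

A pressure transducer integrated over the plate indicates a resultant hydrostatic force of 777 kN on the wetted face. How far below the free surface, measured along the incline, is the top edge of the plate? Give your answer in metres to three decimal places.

γ = ρg = 1381 × 9.81 / 1000 = 13.54761 kN/m³.
A = 4.2 × 2.3 = 9.66 m².
From F = γ·h_c·A, the centroid depth is h_c = 777/(13.54761 × 9.66) = 5.93719 m.
Let θ = 58° be the plate's angle to the horizontal; measure y along the incline from where the plane meets the free surface. Vertical depth h = y·sinθ with sinθ = 0.848048.
Along the incline, y_c = h_c/sinθ = 5.93719/0.848048 = 7.00101 m.
The centroid lies 2.3/2 = 1.15 m below the top edge, so the top edge sits at y_top = 7.00101 − 1.15 = 5.85101 m along the incline.

y_top ≈ 5.851 m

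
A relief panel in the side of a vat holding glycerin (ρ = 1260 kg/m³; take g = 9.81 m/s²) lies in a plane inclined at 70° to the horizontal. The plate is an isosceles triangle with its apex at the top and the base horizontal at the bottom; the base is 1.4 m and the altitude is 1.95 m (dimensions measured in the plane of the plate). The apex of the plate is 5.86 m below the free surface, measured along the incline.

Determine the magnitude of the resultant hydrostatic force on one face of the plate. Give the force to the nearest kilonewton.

γ = ρg = 1260 × 9.81 / 1000 = 12.3606 kN/m³.
Let θ = 70° be the plate's angle to the horizontal; measure y along the incline from where the plane meets the free surface. Vertical depth h = y·sinθ with sinθ = 0.939693.
With the apex up, the centroid sits 2h/3 = 2 × 1.95/3 = 1.3 m below the apex, so y_c = 5.86 + 1.3 = 7.16 m and h_c = 7.16 × 0.939693 = 6.7282 m.
A = ½ × 1.4 × 1.95 = 1.365 m².
Resultant F = γ·h_c·A = 12.3606 × 6.7282 × 1.365 = 113.52 kN.

F ≈ 114 kN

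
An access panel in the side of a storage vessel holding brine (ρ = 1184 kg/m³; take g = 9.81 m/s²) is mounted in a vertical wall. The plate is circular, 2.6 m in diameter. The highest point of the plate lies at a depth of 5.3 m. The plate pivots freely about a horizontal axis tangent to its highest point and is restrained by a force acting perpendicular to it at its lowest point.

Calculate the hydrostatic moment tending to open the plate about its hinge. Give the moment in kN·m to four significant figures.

M ≈ 555.2 kN·m

γ = ρg = 1184 × 9.81 / 1000 = 11.61504 kN/m³.
The centroid is at the centre, 1.3 m below the top of the plate, so the centroid depth is h_c = 5.3 + 1.3 = 6.6 m.
A = π(1.3)² = 5.30929 m².
Resultant F = γ·h_c·A = 11.61504 × 6.6 × 5.30929 = 407.006 kN.
I_c = πr⁴/4 = π × 1.3⁴/4 = 2.24318 m⁴.
Centre of pressure: y_p = y_c + I_c/(y_c·A) = 6.6 + 2.24318/(6.6 × 5.30929) = 6.6 + 0.0640153 = 6.66402 m along the plane.
The resultant acts 1.3 + 0.0640153 = 1.36402 m (along the plate) below the hinge at the top edge, so the moment about the hinge is M = F × 1.36402 = 407.006 × 1.36402 = 555.164 kN·m.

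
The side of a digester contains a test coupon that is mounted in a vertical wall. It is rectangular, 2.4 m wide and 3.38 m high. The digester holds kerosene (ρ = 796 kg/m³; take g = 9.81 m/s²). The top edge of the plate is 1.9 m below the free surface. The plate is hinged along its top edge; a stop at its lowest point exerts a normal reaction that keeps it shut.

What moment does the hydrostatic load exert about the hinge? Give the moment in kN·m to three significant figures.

γ = ρg = 796 × 9.81 / 1000 = 7.80876 kN/m³.
The centroid lies 3.38/2 = 1.69 m below the top edge, so the centroid depth is h_c = 1.9 + 1.69 = 3.59 m.
A = 2.4 × 3.38 = 8.112 m².
Resultant F = γ·h_c·A = 7.80876 × 3.59 × 8.112 = 227.407 kN.
I_c = b·h³/12 = 2.4 × 3.38³/12 = 7.72289 m⁴.
Centre of pressure: y_p = y_c + I_c/(y_c·A) = 3.59 + 7.72289/(3.59 × 8.112) = 3.59 + 0.26519 = 3.85519 m along the plane.
The resultant acts 1.69 + 0.26519 = 1.95519 m (along the plate) below the hinge at the top edge, so the moment about the hinge is M = F × 1.95519 = 227.407 × 1.95519 = 444.624 kN·m.

M ≈ 445 kN·m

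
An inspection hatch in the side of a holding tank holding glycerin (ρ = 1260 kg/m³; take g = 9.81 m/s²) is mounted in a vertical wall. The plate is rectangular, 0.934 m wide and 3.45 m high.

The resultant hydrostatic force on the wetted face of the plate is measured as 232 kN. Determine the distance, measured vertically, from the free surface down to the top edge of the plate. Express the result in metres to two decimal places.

d_top ≈ 4.10 m

γ = ρg = 1260 × 9.81 / 1000 = 12.3606 kN/m³.
A = 0.934 × 3.45 = 3.2223 m².
From F = γ·h_c·A, the centroid depth is h_c = 232/(12.3606 × 3.2223) = 5.82482 m.
The centroid lies 3.45/2 = 1.725 m below the top edge, so the top edge sits at h_top = 5.82482 − 1.725 = 4.09982 m below the surface.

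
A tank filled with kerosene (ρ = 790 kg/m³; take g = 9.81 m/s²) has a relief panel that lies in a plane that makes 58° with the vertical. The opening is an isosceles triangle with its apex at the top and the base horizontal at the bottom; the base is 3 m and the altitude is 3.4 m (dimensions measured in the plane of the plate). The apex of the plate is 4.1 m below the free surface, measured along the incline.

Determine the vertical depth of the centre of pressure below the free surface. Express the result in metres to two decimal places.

γ = ρg = 790 × 9.81 / 1000 = 7.7499 kN/m³.
The plate makes 58° with the vertical, i.e. θ = 90° − 58° = 32° to the horizontal. Measuring y along the incline from the free-surface line, vertical depth h = y·sinθ with sinθ = 0.529919.
With the apex up, the centroid sits 2h/3 = 2 × 3.4/3 = 2.26667 m below the apex, so y_c = 4.1 + 2.26667 = 6.36667 m and h_c = 6.36667 × 0.529919 = 3.37382 m.
A = ½ × 3 × 3.4 = 5.1 m².
Resultant F = γ·h_c·A = 7.7499 × 3.37382 × 5.1 = 133.349 kN.
I_c = b·h³/36 = 3 × 3.4³/36 = 3.27533 m⁴.
Centre of pressure: y_p = y_c + I_c/(y_c·A) = 6.36667 + 3.27533/(6.36667 × 5.1) = 6.36667 + 0.100872 = 6.46754 m along the plane.
Vertically, h_p = y_p·sinθ = 6.46754 × 0.529919 = 3.42727 m.

h_p = 3.43 m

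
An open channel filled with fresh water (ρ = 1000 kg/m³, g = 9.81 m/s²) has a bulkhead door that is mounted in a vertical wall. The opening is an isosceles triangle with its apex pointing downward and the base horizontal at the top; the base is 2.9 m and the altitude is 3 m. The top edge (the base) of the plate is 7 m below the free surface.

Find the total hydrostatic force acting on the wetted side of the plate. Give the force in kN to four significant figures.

γ = ρg = 1000 × 9.81 = 9810 N/m³ = 9.81 kN/m³.
With the apex down, the centroid sits h/3 = 3/3 = 1 m below the base (the top edge), so the centroid depth is h_c = 7 + 1 = 8 m.
A = ½ × 2.9 × 3 = 4.35 m².
Resultant F = γ·h_c·A = 9.81 × 8 × 4.35 = 341.388 kN.

F ≈ 341.4 kN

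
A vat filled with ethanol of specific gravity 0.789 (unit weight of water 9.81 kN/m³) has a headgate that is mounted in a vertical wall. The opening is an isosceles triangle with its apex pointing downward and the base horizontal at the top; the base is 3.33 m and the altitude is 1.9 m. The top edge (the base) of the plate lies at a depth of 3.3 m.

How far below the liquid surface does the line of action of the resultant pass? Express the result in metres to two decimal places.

γ = 0.789 × 9.81 = 7.74009 kN/m³.
With the apex down, the centroid sits h/3 = 1.9/3 = 0.633333 m below the base (the top edge), so the centroid depth is h_c = 3.3 + 0.633333 = 3.93333 m.
A = ½ × 3.33 × 1.9 = 3.1635 m².
Resultant F = γ·h_c·A = 7.74009 × 3.93333 × 3.1635 = 96.3106 kN.
I_c = b·h³/36 = 3.33 × 1.9³/36 = 0.634457 m⁴.
Centre of pressure: y_p = y_c + I_c/(y_c·A) = 3.93333 + 0.634457/(3.93333 × 3.1635) = 3.93333 + 0.0509887 = 3.98432 m along the plane.

h_p = 3.98 m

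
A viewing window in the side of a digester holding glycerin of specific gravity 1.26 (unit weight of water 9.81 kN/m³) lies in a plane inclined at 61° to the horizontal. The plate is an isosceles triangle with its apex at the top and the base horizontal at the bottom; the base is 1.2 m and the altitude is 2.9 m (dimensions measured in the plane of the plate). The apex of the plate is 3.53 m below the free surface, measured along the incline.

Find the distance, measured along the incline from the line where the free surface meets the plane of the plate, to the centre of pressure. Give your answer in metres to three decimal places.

y_p = 5.549 m

γ = 1.26 × 9.81 = 12.3606 kN/m³.
Let θ = 61° be the plate's angle to the horizontal; measure y along the incline from where the plane meets the free surface. Vertical depth h = y·sinθ with sinθ = 0.874620.
With the apex up, the centroid sits 2h/3 = 2 × 2.9/3 = 1.93333 m below the apex, so y_c = 3.53 + 1.93333 = 5.46333 m and h_c = 5.46333 × 0.874620 = 4.77834 m.
A = ½ × 1.2 × 2.9 = 1.74 m².
Resultant F = γ·h_c·A = 12.3606 × 4.77834 × 1.74 = 102.77 kN.
I_c = b·h³/36 = 1.2 × 2.9³/36 = 0.812967 m⁴.
Centre of pressure: y_p = y_c + I_c/(y_c·A) = 5.46333 + 0.812967/(5.46333 × 1.74) = 5.46333 + 0.0855197 = 5.54885 m along the plane.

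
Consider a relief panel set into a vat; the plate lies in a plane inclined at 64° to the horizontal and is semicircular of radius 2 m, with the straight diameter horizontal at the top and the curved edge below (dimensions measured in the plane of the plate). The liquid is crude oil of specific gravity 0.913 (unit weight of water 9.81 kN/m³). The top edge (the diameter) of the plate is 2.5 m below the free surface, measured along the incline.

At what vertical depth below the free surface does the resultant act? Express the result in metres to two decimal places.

γ = 0.913 × 9.81 = 8.95653 kN/m³.
Let θ = 64° be the plate's angle to the horizontal; measure y along the incline from where the plane meets the free surface. Vertical depth h = y·sinθ with sinθ = 0.898794.
The centroid of a semicircle lies 4r/(3π) = 0.848826 m from the diameter, here below the top edge, so y_c = 2.5 + 0.848826 = 3.34883 m and h_c = 3.34883 × 0.898794 = 3.00991 m.
A = πr²/2 = π × 2²/2 = 6.28319 m².
Resultant F = γ·h_c·A = 8.95653 × 3.00991 × 6.28319 = 169.384 kN.
I_c = (π/8 − 8/(9π))·r⁴ = 0.109757 × 2⁴ = 1.75611 m⁴.
Centre of pressure: y_p = y_c + I_c/(y_c·A) = 3.34883 + 1.75611/(3.34883 × 6.28319) = 3.34883 + 0.08346 = 3.43229 m along the plane.
Vertically, h_p = y_p·sinθ = 3.43229 × 0.898794 = 3.08492 m.

h_p = 3.08 m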